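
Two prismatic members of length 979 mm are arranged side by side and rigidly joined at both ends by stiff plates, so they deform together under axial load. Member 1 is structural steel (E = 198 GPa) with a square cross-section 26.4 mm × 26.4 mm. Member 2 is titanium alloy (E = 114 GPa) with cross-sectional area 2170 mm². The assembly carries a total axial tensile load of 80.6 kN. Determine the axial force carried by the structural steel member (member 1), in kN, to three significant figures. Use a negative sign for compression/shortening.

28.9 kN

A_1 = 697 mm².
Equal strain + equilibrium ⇒ each member carries load in proportion to AE: A₁E₁ = 138000000 N, A₂E₂ = 247400000 N, ΣAE = 385400000 N.
F₁ = P·A₁E₁/ΣAE = 80600·138000000/385400000 = 28860 N.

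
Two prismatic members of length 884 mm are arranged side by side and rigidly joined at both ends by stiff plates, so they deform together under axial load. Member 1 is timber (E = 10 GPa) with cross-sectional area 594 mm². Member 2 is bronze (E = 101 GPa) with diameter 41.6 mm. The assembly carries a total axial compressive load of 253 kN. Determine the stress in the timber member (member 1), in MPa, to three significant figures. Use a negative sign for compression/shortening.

A_2 = 1359 mm².
Equal strain + equilibrium ⇒ each member carries load in proportion to AE: A₁E₁ = 5940000 N, A₂E₂ = 137300000 N, ΣAE = 143200000 N.
σ₁ = P·E₁/ΣAE = -253000·10000/143200000 = -17.67 MPa.

-17.7 MPa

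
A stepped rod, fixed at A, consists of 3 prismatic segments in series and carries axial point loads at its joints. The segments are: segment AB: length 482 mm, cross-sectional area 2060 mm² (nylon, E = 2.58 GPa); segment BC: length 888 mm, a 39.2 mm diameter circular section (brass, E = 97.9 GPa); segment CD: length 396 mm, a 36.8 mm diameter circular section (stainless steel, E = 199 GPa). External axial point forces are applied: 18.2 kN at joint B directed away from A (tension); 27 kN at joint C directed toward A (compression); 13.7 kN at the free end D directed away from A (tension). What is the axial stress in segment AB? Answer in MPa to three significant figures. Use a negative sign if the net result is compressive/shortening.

2.38 MPa

Internal axial forces (sectioning from the free end, tension +): N_CD = 13.7 kN, N_BC = -13.3 kN, N_AB = 4.9 kN.
σ_AB = N_AB/A_AB = 4900/2060 = 2.379 MPa.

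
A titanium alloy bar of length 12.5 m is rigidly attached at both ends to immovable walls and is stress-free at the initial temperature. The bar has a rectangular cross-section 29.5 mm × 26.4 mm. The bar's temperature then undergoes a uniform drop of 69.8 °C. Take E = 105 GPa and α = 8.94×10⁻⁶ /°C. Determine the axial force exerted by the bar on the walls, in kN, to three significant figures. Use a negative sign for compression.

Free thermal expansion αLΔT = 8.94e-6 · 12500 · -69.8 = -7.8 mm.
The walls impose strain ε = −(-7.8)/12500 = 6.2401e-04; σ = Eε = 105000 · 6.2401e-04 = 65.52 MPa.
Wall reaction R = σ·A = 65.52·778.8 = 51030 N = 51.03 kN.

51.0 kN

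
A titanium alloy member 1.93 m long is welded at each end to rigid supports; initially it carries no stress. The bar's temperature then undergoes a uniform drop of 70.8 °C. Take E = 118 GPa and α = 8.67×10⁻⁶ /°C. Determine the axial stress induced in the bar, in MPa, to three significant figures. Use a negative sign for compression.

Free thermal expansion αLΔT = 8.67e-6 · 1930 · -70.8 = -1.185 mm.
The walls impose strain ε = −(-1.185)/1930 = 6.1384e-04; σ = Eε = 118000 · 6.1384e-04 = 72.43 MPa.

72.4 MPa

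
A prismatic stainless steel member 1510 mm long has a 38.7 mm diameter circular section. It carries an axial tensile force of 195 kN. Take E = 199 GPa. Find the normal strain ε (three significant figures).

8.33e-04

A = 1176 mm².
σ = N/A = 165.8 MPa; ε = σ/E = 165.8/199000 = 8.330e-04.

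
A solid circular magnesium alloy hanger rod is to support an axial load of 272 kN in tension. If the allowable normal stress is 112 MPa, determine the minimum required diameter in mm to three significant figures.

55.6 mm

Required area A ≥ P/σ_allow = 272000/112 = 2429 mm².
For a solid circular section, d ≥ √(4A/π) = 55.61 mm.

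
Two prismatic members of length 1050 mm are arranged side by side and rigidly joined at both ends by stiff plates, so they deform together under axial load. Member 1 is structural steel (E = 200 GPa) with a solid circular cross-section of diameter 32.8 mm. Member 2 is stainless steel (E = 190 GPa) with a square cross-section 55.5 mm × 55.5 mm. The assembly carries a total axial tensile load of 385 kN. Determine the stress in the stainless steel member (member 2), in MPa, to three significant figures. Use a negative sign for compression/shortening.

97.0 MPa

A_1 = 845 mm².
A_2 = 3080 mm².
Equal strain + equilibrium ⇒ each member carries load in proportion to AE: A₁E₁ = 169000000 N, A₂E₂ = 585200000 N, ΣAE = 754200000 N.
σ₂ = P·E₂/ΣAE = 385000·190000/754200000 = 96.99 MPa.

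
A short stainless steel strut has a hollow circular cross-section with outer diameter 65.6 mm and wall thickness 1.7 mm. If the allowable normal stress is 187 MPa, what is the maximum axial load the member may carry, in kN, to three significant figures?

63.8 kN

A = 341.3 mm².
P_max = σ_allow · A = 187 · 341.3 = 63820 N = 63.82 kN.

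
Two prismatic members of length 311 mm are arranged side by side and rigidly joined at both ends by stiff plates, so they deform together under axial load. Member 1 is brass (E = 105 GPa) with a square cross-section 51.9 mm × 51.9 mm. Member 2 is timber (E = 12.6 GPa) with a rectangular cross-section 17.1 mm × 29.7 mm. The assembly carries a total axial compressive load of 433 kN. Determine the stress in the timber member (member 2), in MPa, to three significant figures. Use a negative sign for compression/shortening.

-18.9 MPa

A_1 = 2694 mm².
A_2 = 507.9 mm².
Equal strain + equilibrium ⇒ each member carries load in proportion to AE: A₁E₁ = 282800000 N, A₂E₂ = 6399000 N, ΣAE = 289200000 N.
σ₂ = P·E₂/ΣAE = -433000·12600/289200000 = -18.86 MPa.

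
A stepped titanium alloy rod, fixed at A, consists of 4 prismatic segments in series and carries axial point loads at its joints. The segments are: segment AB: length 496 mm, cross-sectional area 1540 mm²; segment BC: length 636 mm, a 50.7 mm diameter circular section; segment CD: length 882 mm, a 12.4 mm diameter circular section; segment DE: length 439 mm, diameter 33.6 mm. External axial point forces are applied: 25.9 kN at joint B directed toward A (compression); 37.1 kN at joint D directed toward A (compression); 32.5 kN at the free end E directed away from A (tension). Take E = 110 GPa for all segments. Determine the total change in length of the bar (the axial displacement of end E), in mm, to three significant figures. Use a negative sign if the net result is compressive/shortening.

-0.262 mm

Internal axial forces (sectioning from the free end, tension +): N_DE = 32.5 kN, N_CD = -4.6 kN, N_BC = -4.6 kN, N_AB = -30.5 kN.
A_BC = 2019 mm².
A_CD = 120.8 mm².
A_DE = 886.7 mm².
δ_AB = -30500·496/(1540·110000) = -0.0893 mm
δ_BC = -4600·636/(2019·110000) = -0.01317 mm
δ_CD = -4600·882/(120.8·110000) = -0.3054 mm
δ_DE = 32500·439/(886.7·110000) = 0.1463 mm
δ = Σδ_i = -0.2616 mm.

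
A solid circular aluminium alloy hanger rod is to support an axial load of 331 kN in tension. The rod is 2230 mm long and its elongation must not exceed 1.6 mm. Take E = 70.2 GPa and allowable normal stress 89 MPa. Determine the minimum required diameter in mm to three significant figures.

91.5 mm

Required area A ≥ P/σ_allow = 331000/89 = 3719 mm².
For a solid circular section, d ≥ √(4A/π) = 68.81 mm.
Elongation limit: A ≥ PL/(Eδ_allow) = 331000·2230/(70200·1.6) = 6572 mm² ⇒ d ≥ 91.47 mm.
The elongation limit governs.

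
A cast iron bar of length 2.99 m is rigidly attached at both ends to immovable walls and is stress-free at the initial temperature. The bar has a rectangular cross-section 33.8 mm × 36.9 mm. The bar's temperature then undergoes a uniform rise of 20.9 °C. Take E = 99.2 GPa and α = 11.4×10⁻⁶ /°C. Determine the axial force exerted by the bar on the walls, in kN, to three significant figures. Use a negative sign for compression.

Free thermal expansion αLΔT = 11.4e-6 · 2990 · 20.9 = 0.7124 mm.
The walls impose strain ε = −(0.7124)/2990 = -2.3826e-04; σ = Eε = 99200 · -2.3826e-04 = -23.64 MPa.
Wall reaction R = σ·A = -23.64·1247 = -29480 N = -29.48 kN.

-29.5 kN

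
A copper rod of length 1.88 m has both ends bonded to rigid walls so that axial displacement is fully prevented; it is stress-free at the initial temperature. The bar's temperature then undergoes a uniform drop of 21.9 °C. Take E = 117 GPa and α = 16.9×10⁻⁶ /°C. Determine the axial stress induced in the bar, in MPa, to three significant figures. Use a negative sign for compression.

43.3 MPa

Free thermal expansion αLΔT = 16.9e-6 · 1880 · -21.9 = -0.6958 mm.
The walls impose strain ε = −(-0.6958)/1880 = 3.7011e-04; σ = Eε = 117000 · 3.7011e-04 = 43.3 MPa.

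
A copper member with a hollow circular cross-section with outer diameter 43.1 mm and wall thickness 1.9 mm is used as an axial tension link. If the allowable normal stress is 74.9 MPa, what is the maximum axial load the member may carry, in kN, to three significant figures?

18.4 kN

A = 245.9 mm².
P_max = σ_allow · A = 74.9 · 245.9 = 18420 N = 18.42 kN.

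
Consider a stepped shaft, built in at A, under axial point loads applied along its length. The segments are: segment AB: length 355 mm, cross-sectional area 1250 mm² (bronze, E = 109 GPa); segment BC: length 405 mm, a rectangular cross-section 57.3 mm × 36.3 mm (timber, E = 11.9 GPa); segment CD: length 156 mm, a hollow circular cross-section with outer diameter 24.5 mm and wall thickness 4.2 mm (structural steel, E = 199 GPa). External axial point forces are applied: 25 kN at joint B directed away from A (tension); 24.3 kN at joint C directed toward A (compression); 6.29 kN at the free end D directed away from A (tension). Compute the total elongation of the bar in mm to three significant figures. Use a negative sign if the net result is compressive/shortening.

Internal axial forces (sectioning from the free end, tension +): N_CD = 6.29 kN, N_BC = -18.01 kN, N_AB = 6.99 kN.
A_BC = 2080 mm².
A_CD = 267.9 mm².
δ_AB = 6990·355/(1250·109000) = 0.01821 mm
δ_BC = -18010·405/(2080·11900) = -0.2947 mm
δ_CD = 6290·156/(267.9·199000) = 0.01841 mm
δ = Σδ_i = -0.2581 mm.

-0.258 mm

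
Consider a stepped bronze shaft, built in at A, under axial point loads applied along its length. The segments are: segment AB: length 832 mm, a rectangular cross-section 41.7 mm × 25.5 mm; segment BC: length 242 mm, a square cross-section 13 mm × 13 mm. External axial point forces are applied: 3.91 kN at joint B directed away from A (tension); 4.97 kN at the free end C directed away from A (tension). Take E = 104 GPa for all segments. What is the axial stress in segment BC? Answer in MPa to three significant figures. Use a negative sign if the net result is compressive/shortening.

Internal axial forces (sectioning from the free end, tension +): N_BC = 4.97 kN, N_AB = 8.88 kN.
A_BC = 169 mm².
σ_BC = N_BC/A_BC = 4970/169 = 29.41 MPa.

29.4 MPa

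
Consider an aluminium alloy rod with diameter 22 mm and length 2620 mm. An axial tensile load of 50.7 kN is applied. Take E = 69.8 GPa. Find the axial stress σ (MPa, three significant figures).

133 MPa

A = 380.1 mm².
σ = N/A = 50700/380.1 = 133.4 MPa.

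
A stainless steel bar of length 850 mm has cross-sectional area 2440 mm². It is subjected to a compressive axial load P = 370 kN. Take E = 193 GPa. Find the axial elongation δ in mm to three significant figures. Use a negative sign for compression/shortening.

-0.668 mm

δ_mech = NL/(AE) = -370000·850/(2440·193000) = -0.6678 mm.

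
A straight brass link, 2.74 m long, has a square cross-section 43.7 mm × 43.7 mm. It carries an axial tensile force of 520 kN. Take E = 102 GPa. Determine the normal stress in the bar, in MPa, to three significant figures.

A = 1910 mm².
σ = N/A = 520000/1910 = 272.3 MPa.

272 MPa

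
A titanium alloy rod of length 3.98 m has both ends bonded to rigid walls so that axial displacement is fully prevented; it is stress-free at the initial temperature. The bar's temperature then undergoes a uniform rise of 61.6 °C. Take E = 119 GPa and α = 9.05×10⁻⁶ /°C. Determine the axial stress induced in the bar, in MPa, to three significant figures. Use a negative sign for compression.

-66.3 MPa

Free thermal expansion αLΔT = 9.05e-6 · 3980 · 61.6 = 2.219 mm.
The walls impose strain ε = −(2.219)/3980 = -5.5748e-04; σ = Eε = 119000 · -5.5748e-04 = -66.34 MPa.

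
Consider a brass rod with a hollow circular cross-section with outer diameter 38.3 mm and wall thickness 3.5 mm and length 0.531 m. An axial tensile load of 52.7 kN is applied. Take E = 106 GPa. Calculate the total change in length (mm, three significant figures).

0.690 mm

A = 382.6 mm².
δ_mech = NL/(AE) = 52700·531/(382.6·106000) = 0.6899 mm.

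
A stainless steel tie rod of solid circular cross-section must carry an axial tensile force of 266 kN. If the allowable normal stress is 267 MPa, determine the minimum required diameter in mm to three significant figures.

35.6 mm

Required area A ≥ P/σ_allow = 266000/267 = 996.3 mm².
For a solid circular section, d ≥ √(4A/π) = 35.62 mm.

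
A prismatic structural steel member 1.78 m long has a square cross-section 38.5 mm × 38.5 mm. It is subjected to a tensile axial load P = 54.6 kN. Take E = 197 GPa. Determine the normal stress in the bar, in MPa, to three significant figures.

36.8 MPa

A = 1482 mm².
σ = N/A = 54600/1482 = 36.84 MPa.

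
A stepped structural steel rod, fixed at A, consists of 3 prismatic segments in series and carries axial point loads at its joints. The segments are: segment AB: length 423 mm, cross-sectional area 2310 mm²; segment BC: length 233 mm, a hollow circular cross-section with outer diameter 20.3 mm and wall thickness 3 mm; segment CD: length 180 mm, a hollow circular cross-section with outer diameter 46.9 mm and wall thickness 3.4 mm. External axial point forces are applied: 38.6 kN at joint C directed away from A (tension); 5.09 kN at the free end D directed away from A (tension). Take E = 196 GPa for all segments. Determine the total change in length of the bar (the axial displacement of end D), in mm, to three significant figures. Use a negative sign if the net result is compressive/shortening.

0.369 mm

Internal axial forces (sectioning from the free end, tension +): N_CD = 5.09 kN, N_BC = 43.69 kN, N_AB = 43.69 kN.
A_BC = 163 mm².
A_CD = 464.6 mm².
δ_AB = 43690·423/(2310·196000) = 0.04082 mm
δ_BC = 43690·233/(163·196000) = 0.3185 mm
δ_CD = 5090·180/(464.6·196000) = 0.01006 mm
δ = Σδ_i = 0.3694 mm.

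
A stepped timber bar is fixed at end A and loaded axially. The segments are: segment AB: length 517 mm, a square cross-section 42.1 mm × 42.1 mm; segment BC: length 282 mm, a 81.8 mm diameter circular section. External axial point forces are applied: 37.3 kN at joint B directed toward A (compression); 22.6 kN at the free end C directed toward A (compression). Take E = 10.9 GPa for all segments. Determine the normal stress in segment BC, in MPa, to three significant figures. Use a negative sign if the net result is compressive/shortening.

-4.30 MPa

Internal axial forces (sectioning from the free end, tension +): N_BC = -22.6 kN, N_AB = -59.9 kN.
A_BC = 5255 mm².
σ_BC = N_BC/A_BC = -22600/5255 = -4.3 MPa.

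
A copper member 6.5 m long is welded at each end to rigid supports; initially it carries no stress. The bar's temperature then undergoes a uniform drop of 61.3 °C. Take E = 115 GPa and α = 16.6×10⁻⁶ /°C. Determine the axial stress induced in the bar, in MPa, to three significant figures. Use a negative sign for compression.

117 MPa

Free thermal expansion αLΔT = 16.6e-6 · 6500 · -61.3 = -6.614 mm.
The walls impose strain ε = −(-6.614)/6500 = 1.0176e-03; σ = Eε = 115000 · 1.0176e-03 = 117 MPa.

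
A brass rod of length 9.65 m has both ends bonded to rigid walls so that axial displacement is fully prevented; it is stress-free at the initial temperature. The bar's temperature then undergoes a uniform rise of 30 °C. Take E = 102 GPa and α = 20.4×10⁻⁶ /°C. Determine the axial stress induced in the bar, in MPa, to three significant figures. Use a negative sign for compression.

Free thermal expansion αLΔT = 20.4e-6 · 9650 · 30 = 5.906 mm.
The walls impose strain ε = −(5.906)/9650 = -6.1200e-04; σ = Eε = 102000 · -6.1200e-04 = -62.42 MPa.

-62.4 MPa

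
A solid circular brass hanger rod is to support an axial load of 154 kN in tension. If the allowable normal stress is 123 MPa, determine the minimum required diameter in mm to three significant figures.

39.9 mm

Required area A ≥ P/σ_allow = 154000/123 = 1252 mm².
For a solid circular section, d ≥ √(4A/π) = 39.93 mm.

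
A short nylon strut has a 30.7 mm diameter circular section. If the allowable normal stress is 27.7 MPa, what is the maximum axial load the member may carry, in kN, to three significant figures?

A = 740.2 mm².
P_max = σ_allow · A = 27.7 · 740.2 = 20500 N = 20.5 kN.

20.5 kN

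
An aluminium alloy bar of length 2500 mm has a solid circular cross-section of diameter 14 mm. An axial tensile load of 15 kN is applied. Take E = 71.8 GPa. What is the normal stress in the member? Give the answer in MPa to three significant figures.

97.4 MPa

A = 153.9 mm².
σ = N/A = 15000/153.9 = 97.44 MPa.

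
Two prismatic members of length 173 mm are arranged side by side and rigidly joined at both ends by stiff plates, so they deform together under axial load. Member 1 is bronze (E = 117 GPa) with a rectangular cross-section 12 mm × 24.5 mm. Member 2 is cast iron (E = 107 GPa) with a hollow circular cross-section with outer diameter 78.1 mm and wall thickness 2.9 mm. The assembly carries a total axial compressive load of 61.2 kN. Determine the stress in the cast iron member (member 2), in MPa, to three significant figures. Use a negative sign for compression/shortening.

-60.8 MPa

A_1 = 294 mm².
A_2 = 685.1 mm².
Equal strain + equilibrium ⇒ each member carries load in proportion to AE: A₁E₁ = 34400000 N, A₂E₂ = 73310000 N, ΣAE = 107700000 N.
σ₂ = P·E₂/ΣAE = -61200·107000/107700000 = -60.8 MPa.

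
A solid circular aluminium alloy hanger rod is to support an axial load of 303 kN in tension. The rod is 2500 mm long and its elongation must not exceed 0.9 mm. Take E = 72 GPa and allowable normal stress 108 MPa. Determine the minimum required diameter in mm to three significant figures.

122 mm

Required area A ≥ P/σ_allow = 303000/108 = 2806 mm².
For a solid circular section, d ≥ √(4A/π) = 59.77 mm.
Elongation limit: A ≥ PL/(Eδ_allow) = 303000·2500/(72000·0.9) = 11690 mm² ⇒ d ≥ 122 mm.
The elongation limit governs.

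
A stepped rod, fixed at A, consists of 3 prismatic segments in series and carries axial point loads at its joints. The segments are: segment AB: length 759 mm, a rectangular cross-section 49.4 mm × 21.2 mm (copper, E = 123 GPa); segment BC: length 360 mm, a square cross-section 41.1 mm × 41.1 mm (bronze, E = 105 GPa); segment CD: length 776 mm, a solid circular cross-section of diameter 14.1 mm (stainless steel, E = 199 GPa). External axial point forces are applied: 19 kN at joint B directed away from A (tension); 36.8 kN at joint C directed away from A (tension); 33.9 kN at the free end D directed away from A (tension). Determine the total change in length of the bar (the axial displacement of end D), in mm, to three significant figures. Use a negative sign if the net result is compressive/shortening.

1.52 mm

Internal axial forces (sectioning from the free end, tension +): N_CD = 33.9 kN, N_BC = 70.7 kN, N_AB = 89.7 kN.
A_AB = 1047 mm².
A_BC = 1689 mm².
A_CD = 156.1 mm².
δ_AB = 89700·759/(1047·123000) = 0.5285 mm
δ_BC = 70700·360/(1689·105000) = 0.1435 mm
δ_CD = 33900·776/(156.1·199000) = 0.8466 mm
δ = Σδ_i = 1.519 mm.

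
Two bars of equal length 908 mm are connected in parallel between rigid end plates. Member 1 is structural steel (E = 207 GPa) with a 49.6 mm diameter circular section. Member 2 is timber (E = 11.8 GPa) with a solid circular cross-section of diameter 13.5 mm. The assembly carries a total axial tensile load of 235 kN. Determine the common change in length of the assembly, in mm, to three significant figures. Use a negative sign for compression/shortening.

0.531 mm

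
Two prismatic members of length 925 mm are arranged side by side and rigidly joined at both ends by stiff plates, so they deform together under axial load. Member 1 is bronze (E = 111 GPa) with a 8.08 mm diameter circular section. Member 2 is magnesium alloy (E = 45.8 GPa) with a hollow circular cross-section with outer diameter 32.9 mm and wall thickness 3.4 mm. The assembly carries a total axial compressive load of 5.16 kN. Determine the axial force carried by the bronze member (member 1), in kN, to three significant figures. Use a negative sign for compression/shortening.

A_1 = 51.28 mm².
A_2 = 315.1 mm².
Equal strain + equilibrium ⇒ each member carries load in proportion to AE: A₁E₁ = 5692000 N, A₂E₂ = 14430000 N, ΣAE = 20120000 N.
F₁ = P·A₁E₁/ΣAE = -5160·5692000/20120000 = -1459 N.

-1.46 kN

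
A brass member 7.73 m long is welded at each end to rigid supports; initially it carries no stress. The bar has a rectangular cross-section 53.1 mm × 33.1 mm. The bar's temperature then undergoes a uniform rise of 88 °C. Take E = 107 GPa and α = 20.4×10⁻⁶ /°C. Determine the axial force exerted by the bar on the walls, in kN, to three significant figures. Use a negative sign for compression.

-338 kN

Free thermal expansion αLΔT = 20.4e-6 · 7730 · 88 = 13.88 mm.
The walls impose strain ε = −(13.88)/7730 = -1.7952e-03; σ = Eε = 107000 · -1.7952e-03 = -192.1 MPa.
Wall reaction R = σ·A = -192.1·1758 = -337600 N = -337.6 kN.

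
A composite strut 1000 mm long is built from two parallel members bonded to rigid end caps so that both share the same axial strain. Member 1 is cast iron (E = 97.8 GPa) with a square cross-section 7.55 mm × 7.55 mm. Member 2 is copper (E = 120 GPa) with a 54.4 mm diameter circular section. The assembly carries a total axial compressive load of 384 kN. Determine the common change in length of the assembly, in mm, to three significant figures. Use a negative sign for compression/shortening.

A_1 = 57 mm².
A_2 = 2324 mm².
Equal strain + equilibrium ⇒ each member carries load in proportion to AE: A₁E₁ = 5575000 N, A₂E₂ = 278900000 N, ΣAE = 284500000 N.
δ = PL/ΣAE = -384000·1000/284500000 = -1.35 mm.

-1.35 mm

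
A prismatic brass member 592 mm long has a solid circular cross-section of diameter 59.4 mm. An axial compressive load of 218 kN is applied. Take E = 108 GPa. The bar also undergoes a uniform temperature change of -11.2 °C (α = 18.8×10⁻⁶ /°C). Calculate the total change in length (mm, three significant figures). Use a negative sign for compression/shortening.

-0.556 mm

A = 2771 mm².
δ_mech = NL/(AE) = -218000·592/(2771·108000) = -0.4312 mm.
δ_thermal = αLΔT = 18.8e-6·592·-11.2 = -0.1247 mm.
δ = δ_mech + δ_thermal = -0.5559 mm.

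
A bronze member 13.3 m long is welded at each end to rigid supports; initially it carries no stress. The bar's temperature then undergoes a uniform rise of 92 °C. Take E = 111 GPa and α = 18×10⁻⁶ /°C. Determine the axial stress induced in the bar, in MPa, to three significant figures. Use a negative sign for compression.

Free thermal expansion αLΔT = 18e-6 · 13300 · 92 = 22.02 mm.
The walls impose strain ε = −(22.02)/13300 = -1.6560e-03; σ = Eε = 111000 · -1.6560e-03 = -183.8 MPa.

-184 MPa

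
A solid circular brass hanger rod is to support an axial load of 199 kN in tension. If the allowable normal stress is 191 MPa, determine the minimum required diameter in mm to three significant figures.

36.4 mm

Required area A ≥ P/σ_allow = 199000/191 = 1042 mm².
For a solid circular section, d ≥ √(4A/π) = 36.42 mm.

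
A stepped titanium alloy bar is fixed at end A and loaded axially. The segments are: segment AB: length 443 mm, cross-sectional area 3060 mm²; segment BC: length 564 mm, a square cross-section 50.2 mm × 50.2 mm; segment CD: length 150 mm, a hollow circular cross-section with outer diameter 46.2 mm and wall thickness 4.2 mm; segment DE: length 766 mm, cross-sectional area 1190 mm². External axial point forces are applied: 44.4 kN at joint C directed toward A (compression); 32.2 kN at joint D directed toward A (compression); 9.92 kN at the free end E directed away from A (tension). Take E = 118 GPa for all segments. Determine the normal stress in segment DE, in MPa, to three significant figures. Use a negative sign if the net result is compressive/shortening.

8.34 MPa

Internal axial forces (sectioning from the free end, tension +): N_DE = 9.92 kN, N_CD = -22.28 kN, N_BC = -66.68 kN, N_AB = -66.68 kN.
σ_DE = N_DE/A_DE = 9920/1190 = 8.336 MPa.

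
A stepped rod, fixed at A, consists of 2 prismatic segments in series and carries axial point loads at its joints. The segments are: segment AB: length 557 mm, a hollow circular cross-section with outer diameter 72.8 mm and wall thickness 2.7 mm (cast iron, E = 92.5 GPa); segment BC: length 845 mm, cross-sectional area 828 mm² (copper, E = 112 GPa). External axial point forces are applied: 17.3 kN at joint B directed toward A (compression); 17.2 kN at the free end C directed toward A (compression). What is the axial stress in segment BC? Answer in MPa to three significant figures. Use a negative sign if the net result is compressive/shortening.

Internal axial forces (sectioning from the free end, tension +): N_BC = -17.2 kN, N_AB = -34.5 kN.
σ_BC = N_BC/A_BC = -17200/828 = -20.77 MPa.

-20.8 MPa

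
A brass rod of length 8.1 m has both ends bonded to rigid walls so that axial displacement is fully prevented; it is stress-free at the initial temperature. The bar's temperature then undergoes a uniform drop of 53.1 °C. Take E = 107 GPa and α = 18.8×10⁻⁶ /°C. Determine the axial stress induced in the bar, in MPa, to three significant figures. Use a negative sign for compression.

107 MPa

Free thermal expansion αLΔT = 18.8e-6 · 8100 · -53.1 = -8.086 mm.
The walls impose strain ε = −(-8.086)/8100 = 9.9828e-04; σ = Eε = 107000 · 9.9828e-04 = 106.8 MPa.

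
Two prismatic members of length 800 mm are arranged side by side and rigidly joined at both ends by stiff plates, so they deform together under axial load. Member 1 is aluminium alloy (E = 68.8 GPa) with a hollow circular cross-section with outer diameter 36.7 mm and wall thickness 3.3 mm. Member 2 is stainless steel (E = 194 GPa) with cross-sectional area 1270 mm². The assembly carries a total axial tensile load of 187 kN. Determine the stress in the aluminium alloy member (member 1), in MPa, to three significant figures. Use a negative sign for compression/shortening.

47.6 MPa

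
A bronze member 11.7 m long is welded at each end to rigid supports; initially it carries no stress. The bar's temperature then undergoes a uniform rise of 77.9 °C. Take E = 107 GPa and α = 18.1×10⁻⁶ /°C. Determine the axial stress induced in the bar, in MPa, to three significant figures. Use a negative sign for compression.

Free thermal expansion αLΔT = 18.1e-6 · 11700 · 77.9 = 16.5 mm.
The walls impose strain ε = −(16.5)/11700 = -1.4100e-03; σ = Eε = 107000 · -1.4100e-03 = -150.9 MPa.

-151 MPa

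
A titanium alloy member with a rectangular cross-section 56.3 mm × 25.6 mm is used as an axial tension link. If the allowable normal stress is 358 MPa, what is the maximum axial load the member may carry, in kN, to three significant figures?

516 kN

A = 1441 mm².
P_max = σ_allow · A = 358 · 1441 = 516000 N = 516 kN.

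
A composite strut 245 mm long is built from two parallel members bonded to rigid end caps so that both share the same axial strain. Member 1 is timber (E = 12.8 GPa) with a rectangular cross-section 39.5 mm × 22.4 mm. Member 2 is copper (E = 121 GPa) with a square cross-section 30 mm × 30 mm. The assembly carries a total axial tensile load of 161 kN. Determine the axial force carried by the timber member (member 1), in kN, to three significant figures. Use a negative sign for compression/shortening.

15.2 kN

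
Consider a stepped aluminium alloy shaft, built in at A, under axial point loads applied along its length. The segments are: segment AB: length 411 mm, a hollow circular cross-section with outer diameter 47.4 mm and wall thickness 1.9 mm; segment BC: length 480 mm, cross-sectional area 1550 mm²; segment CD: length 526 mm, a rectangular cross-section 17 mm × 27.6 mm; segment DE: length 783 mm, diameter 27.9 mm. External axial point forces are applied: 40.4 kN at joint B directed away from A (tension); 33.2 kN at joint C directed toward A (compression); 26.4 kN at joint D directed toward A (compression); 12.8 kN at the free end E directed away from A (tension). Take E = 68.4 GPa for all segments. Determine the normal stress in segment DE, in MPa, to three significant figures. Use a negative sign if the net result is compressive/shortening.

20.9 MPa

Internal axial forces (sectioning from the free end, tension +): N_DE = 12.8 kN, N_CD = -13.6 kN, N_BC = -46.8 kN, N_AB = -6.4 kN.
A_DE = 611.4 mm².
σ_DE = N_DE/A_DE = 12800/611.4 = 20.94 MPa.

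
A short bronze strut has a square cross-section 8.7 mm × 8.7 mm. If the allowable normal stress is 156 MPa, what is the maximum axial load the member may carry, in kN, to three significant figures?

A = 75.69 mm².
P_max = σ_allow · A = 156 · 75.69 = 11810 N = 11.81 kN.

11.8 kN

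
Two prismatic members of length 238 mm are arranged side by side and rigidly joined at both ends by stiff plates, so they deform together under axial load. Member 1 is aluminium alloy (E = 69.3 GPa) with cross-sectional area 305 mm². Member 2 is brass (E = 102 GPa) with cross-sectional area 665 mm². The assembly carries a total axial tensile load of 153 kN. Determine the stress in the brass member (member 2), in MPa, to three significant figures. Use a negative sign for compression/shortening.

Equal strain + equilibrium ⇒ each member carries load in proportion to AE: A₁E₁ = 21140000 N, A₂E₂ = 67830000 N, ΣAE = 88970000 N.
σ₂ = P·E₂/ΣAE = 153000·102000/88970000 = 175.4 MPa.

175 MPa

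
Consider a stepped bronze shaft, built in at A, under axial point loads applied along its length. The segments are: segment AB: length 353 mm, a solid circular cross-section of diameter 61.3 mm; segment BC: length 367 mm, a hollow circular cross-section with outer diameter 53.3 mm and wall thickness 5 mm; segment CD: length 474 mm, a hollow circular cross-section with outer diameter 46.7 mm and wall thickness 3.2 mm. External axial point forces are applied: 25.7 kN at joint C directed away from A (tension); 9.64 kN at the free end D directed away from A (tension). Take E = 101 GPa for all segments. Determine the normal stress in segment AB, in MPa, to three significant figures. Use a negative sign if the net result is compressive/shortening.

12.0 MPa

Internal axial forces (sectioning from the free end, tension +): N_CD = 9.64 kN, N_BC = 35.34 kN, N_AB = 35.34 kN.
A_AB = 2951 mm².
σ_AB = N_AB/A_AB = 35340/2951 = 11.97 MPa.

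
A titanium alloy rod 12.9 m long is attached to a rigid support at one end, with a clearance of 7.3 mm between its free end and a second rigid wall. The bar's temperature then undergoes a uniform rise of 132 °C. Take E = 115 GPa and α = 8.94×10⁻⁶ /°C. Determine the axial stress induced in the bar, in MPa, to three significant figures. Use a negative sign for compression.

-70.6 MPa

Free thermal expansion αLΔT = 8.94e-6 · 12900 · 132 = 15.22 mm.
The walls engage after the gap closes; constrained expansion = 15.22 − 7.3 = 7.923 mm.
The walls impose strain ε = −(7.923)/12900 = -6.1419e-04; σ = Eε = 115000 · -6.1419e-04 = -70.63 MPa.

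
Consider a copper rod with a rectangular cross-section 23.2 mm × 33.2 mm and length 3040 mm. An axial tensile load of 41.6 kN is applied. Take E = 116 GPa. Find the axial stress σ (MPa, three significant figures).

54.0 MPa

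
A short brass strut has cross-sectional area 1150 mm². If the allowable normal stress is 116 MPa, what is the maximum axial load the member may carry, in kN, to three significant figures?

133 kN

P_max = σ_allow · A = 116 · 1150 = 133400 N = 133.4 kN.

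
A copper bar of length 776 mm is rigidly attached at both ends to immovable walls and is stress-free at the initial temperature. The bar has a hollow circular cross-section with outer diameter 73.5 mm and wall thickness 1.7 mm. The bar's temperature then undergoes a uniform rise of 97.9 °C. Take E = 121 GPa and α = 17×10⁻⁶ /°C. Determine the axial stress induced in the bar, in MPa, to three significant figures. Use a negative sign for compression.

-201 MPa

Free thermal expansion αLΔT = 17e-6 · 776 · 97.9 = 1.291 mm.
The walls impose strain ε = −(1.291)/776 = -1.6643e-03; σ = Eε = 121000 · -1.6643e-03 = -201.4 MPa.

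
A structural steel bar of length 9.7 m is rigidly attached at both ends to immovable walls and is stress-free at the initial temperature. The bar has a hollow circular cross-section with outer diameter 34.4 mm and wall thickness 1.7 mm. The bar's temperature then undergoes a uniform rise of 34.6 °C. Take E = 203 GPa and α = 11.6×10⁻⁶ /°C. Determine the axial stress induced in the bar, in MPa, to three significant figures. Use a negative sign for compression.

Free thermal expansion αLΔT = 11.6e-6 · 9700 · 34.6 = 3.893 mm.
The walls impose strain ε = −(3.893)/9700 = -4.0136e-04; σ = Eε = 203000 · -4.0136e-04 = -81.48 MPa.

-81.5 MPa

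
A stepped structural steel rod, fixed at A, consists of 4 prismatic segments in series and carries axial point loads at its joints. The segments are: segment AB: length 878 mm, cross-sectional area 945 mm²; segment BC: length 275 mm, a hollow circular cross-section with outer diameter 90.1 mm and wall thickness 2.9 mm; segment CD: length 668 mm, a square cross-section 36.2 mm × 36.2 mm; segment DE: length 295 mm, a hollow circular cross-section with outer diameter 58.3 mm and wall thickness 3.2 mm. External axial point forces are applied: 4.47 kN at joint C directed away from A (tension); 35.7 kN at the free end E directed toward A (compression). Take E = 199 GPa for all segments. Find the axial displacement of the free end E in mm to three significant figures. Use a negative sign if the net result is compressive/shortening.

-0.387 mm

Internal axial forces (sectioning from the free end, tension +): N_DE = -35.7 kN, N_CD = -35.7 kN, N_BC = -31.23 kN, N_AB = -31.23 kN.
A_BC = 794.4 mm².
A_CD = 1310 mm².
A_DE = 553.9 mm².
δ_AB = -31230·878/(945·199000) = -0.1458 mm
δ_BC = -31230·275/(794.4·199000) = -0.05432 mm
δ_CD = -35700·668/(1310·199000) = -0.09145 mm
δ_DE = -35700·295/(553.9·199000) = -0.09554 mm
δ = Σδ_i = -0.3871 mm.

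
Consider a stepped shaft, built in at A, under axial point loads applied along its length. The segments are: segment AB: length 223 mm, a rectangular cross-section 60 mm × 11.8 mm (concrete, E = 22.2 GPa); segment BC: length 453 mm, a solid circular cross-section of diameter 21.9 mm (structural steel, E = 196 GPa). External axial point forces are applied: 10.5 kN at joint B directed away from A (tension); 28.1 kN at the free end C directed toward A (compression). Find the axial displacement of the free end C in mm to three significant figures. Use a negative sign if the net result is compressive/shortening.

-0.422 mm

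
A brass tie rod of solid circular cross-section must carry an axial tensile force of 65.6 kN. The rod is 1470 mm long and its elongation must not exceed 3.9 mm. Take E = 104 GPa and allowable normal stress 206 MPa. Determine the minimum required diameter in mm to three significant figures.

20.1 mm

Required area A ≥ P/σ_allow = 65600/206 = 318.4 mm².
For a solid circular section, d ≥ √(4A/π) = 20.14 mm.
Elongation limit: A ≥ PL/(Eδ_allow) = 65600·1470/(104000·3.9) = 237.8 mm² ⇒ d ≥ 17.4 mm.
The stress limit governs.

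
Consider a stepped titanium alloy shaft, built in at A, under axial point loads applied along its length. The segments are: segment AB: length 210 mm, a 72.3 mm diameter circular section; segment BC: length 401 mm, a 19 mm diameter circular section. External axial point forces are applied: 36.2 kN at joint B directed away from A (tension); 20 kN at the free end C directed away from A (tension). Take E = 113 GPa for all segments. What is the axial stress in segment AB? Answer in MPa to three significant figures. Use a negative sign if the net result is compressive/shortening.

Internal axial forces (sectioning from the free end, tension +): N_BC = 20 kN, N_AB = 56.2 kN.
A_AB = 4106 mm².
σ_AB = N_AB/A_AB = 56200/4106 = 13.69 MPa.

13.7 MPa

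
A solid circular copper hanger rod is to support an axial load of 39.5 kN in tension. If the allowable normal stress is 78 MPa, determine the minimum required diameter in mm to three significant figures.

25.4 mm

Required area A ≥ P/σ_allow = 39500/78 = 506.4 mm².
For a solid circular section, d ≥ √(4A/π) = 25.39 mm.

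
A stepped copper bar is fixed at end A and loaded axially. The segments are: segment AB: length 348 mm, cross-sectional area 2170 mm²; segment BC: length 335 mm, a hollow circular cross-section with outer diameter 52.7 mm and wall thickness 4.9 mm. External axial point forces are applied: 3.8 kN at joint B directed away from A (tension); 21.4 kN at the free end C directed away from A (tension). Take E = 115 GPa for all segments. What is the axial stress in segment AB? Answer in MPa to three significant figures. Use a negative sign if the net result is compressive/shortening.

Internal axial forces (sectioning from the free end, tension +): N_BC = 21.4 kN, N_AB = 25.2 kN.
σ_AB = N_AB/A_AB = 25200/2170 = 11.61 MPa.

11.6 MPa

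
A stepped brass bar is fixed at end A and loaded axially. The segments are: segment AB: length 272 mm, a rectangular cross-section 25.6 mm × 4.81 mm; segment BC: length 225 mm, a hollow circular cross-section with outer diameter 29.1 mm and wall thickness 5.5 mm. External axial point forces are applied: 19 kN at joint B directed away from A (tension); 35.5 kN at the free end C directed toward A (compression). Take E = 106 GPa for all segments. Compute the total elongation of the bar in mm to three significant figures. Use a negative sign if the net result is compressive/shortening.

Internal axial forces (sectioning from the free end, tension +): N_BC = -35.5 kN, N_AB = -16.5 kN.
A_AB = 123.1 mm².
A_BC = 407.8 mm².
δ_AB = -16500·272/(123.1·106000) = -0.3438 mm
δ_BC = -35500·225/(407.8·106000) = -0.1848 mm
δ = Σδ_i = -0.5286 mm.

-0.529 mm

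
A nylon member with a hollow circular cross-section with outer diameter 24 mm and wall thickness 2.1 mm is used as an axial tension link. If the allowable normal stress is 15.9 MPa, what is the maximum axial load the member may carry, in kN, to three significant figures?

A = 144.5 mm².
P_max = σ_allow · A = 15.9 · 144.5 = 2297 N = 2.297 kN.

2.30 kN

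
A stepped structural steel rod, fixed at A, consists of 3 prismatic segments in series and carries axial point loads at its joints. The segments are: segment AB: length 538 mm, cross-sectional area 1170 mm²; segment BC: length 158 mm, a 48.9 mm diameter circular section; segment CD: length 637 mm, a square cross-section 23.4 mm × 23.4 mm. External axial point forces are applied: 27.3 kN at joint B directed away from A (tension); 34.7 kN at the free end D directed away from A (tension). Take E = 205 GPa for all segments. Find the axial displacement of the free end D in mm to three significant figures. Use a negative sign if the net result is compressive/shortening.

Internal axial forces (sectioning from the free end, tension +): N_CD = 34.7 kN, N_BC = 34.7 kN, N_AB = 62 kN.
A_BC = 1878 mm².
A_CD = 547.6 mm².
δ_AB = 62000·538/(1170·205000) = 0.1391 mm
δ_BC = 34700·158/(1878·205000) = 0.01424 mm
δ_CD = 34700·637/(547.6·205000) = 0.1969 mm
δ = Σδ_i = 0.3502 mm.

0.350 mm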